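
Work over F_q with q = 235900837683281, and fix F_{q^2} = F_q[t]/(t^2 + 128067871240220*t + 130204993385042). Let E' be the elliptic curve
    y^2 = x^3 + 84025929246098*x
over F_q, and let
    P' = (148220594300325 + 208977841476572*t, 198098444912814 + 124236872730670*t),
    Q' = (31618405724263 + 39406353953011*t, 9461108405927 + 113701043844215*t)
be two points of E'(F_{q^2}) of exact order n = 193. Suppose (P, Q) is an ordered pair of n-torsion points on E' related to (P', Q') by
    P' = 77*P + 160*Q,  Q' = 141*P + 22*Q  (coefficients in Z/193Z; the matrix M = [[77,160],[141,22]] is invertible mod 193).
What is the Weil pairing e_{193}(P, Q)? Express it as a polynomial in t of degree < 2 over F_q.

71048282294330 + 207651481118953*t

Under M = [[77,160],[141,22]] in GL_2(Z/193), e_{193}(P',Q') = e_{193}(P,Q)^(77*22-160*141 mod 193).
det M = 77*22 - 160*141 = -20866 = 171 (mod 193); 171^{-1} = 114 (mod 193).
Run Miller on y^2=x^3+84025929246098*x over F_{235900837683281}: ladder 11000001 (8 bits); e = f_P(D_Q)/f_Q(D_P).
e_{193}(P',Q') = 191810875422719 + 54297256437424*t.
Hence e(P,Q) = 71048282294330 + 207651481118953*t in F_{235900837683281^2}^*.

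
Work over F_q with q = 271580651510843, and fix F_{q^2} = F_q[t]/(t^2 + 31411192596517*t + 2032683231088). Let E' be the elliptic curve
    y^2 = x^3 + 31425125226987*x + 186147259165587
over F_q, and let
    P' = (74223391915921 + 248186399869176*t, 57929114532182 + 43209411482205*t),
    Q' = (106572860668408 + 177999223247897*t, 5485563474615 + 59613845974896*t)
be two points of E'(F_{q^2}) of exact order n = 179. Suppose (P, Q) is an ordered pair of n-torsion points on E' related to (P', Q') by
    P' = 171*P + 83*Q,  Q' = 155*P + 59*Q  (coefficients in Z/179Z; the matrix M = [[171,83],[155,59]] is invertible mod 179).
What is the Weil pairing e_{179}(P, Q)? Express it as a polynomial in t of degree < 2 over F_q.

e_{179}(aP+bQ,cP+dQ) = e_{179}(P,Q)^(ad-bc); with (a,b,c,d)=(171,83,155,59) this gives the det-179 law.
Inverting 88 mod 179: 59. Thus e_{179}(P,Q) = e(P',Q')^{59}.
Miller loop for e_{179} over F_{271580651510843^2}: bits of 179 = 10110011; 7 double steps + 4 add steps, l/v at each.
Miller gives e_{179}(P',Q') = 216188920139681 + 44641173600874*t in F_{271580651510843^2}.
(216188920139681 + 44641173600874*t)^{59} mod (271580651510843,f) = 117189848662186 + 250888731177855*t.

117189848662186 + 250888731177855*t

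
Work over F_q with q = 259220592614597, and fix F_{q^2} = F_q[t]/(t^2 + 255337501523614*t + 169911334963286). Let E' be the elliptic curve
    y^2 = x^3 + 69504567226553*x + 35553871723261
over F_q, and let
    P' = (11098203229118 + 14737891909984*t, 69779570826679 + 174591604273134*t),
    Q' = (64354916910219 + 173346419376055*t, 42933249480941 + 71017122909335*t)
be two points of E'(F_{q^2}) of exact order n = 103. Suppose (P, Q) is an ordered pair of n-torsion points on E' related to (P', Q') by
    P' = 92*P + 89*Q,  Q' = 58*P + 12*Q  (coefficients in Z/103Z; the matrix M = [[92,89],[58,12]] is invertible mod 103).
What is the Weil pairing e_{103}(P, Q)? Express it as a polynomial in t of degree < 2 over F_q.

258291409813060 + 200952914303412*t

Under M = [[92,89],[58,12]] in GL_2(Z/103), e_{103}(P',Q') = e_{103}(P,Q)^(92*12-89*58 mod 103).
Hence e(P,Q) = e(P',Q')^{5} where 5 = 62^{-1} mod 103.
n = 103 = (1100111)_2 (7 bits, wt 5); accumulate f_{103,P'}(Q'+S)/f_{103,P'}(S) along the 6-step ladder.
The quotient is 172317576100718 + 156458549888177*t.
Thus e_{103}(P,Q) = 258291409813060 + 200952914303412*t.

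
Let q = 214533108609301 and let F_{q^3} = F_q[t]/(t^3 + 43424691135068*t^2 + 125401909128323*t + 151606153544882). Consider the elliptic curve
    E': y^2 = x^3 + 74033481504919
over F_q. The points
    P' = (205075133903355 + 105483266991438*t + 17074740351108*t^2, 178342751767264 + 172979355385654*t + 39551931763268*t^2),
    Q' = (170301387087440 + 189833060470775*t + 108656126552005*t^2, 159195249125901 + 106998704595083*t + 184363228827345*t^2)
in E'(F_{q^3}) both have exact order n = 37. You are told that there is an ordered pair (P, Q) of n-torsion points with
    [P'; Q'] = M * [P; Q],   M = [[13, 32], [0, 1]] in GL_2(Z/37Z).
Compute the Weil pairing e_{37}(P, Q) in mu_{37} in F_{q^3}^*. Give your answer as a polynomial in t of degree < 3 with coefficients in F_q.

e_{37} is bilinear + alternating on E[37], so e_{37}(13*P + 32*Q, 1*Q) = e_{37}(P,Q)^(13*1-32*0).
Inverting 13 mod 37: 20. Thus e_{37}(P,Q) = e(P',Q')^{20}.
n = 37 = (100101)_2 (6 bits, wt 3); accumulate f_{37,P'}(Q'+S)/f_{37,P'}(S) along the 5-step ladder.
f_P(D_Q)/f_Q(D_P) = 59776499977917 + 139837102909888*t + 207416865175006*t^2.
Thus e_{37}(P,Q) = 61397395695376 + 25363936438720*t + 65644478687707*t^2.

61397395695376 + 25363936438720*t + 65644478687707*t^2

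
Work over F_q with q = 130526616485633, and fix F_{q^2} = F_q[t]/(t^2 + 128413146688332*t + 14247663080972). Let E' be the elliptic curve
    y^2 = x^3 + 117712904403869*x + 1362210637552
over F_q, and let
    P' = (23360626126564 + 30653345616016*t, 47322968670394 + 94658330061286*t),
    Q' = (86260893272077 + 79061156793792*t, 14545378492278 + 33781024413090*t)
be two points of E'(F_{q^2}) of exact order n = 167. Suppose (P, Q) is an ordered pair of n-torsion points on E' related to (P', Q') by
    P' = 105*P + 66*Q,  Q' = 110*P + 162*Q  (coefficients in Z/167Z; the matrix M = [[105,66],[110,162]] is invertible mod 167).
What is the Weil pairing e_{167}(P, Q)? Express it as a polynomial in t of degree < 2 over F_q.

Under M = [[105,66],[110,162]] in GL_2(Z/167), e_{167}(P',Q') = e_{167}(P,Q)^(105*162-66*110 mod 167).
Inverting 64 mod 167: 107. Thus e_{167}(P,Q) = e(P',Q')^{107}.
n = 167 = (10100111)_2 (8 bits, wt 5); accumulate f_{167,P'}(Q'+S)/f_{167,P'}(S) along the 7-step ladder.
f_P(D_Q)/f_Q(D_P) = 96691718544942 + 46709989348779*t.
Hence e(P,Q) = 100434172682091 + 59998833805611*t in F_{130526616485633^2}^*.

100434172682091 + 59998833805611*t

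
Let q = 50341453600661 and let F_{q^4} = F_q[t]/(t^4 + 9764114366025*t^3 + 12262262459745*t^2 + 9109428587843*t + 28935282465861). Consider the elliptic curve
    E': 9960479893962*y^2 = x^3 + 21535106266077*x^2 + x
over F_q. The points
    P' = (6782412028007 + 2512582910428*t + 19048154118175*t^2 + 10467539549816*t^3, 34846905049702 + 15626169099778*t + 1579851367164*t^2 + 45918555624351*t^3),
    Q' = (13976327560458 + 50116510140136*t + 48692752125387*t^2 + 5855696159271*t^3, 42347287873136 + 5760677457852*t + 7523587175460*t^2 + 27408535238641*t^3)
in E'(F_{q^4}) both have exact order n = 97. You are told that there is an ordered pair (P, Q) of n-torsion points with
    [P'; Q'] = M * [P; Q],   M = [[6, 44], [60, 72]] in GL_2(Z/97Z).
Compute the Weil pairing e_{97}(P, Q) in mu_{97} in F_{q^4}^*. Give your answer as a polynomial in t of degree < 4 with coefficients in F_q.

36693604263482 + 36542258319781*t + 26109659253222*t^2 + 19304604948988*t^3

e_{97} is bilinear + alternating on E[97], so e_{97}(6*P + 44*Q, 60*P + 72*Q) = e_{97}(P,Q)^(6*72-44*60).
Hence e(P,Q) = e(P',Q')^{38} where 38 = 23^{-1} mod 97.
Set x_W=57072200536*u+36547496646579, y_W=57072200536*v; then E': y_W^2=x_W^3+19419826310996*x_W+38855462165581.
Build f_{97,P'} and f_{97,Q'} via the 7-bit ladder of 97=1100001_2; evaluate at shifted divisors; quotient in F_{50341453600661^4}.
Result: e(P',Q') = 16819401252510 + 26626735727926*t + 26556734112077*t^2 + 25729960355496*t^3.
Raise to 38: e(P,Q) = 36693604263482 + 36542258319781*t + 26109659253222*t^2 + 19304604948988*t^3 in mu_{97}.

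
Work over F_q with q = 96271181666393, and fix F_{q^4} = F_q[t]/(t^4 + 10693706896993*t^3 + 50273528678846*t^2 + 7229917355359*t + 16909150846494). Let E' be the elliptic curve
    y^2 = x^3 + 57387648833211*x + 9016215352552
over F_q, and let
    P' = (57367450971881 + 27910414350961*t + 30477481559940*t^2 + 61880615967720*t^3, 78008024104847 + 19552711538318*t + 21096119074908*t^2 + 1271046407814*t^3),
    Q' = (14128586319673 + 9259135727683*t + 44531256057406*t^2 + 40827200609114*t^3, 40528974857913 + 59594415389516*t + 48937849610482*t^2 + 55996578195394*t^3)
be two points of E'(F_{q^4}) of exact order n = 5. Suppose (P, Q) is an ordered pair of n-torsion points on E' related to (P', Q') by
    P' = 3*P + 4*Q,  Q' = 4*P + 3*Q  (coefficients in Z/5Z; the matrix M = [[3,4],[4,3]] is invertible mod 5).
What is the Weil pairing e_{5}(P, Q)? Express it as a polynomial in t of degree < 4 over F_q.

e_{5} is bilinear + alternating on E[5], so e_{5}(3*P + 4*Q, 4*P + 3*Q) = e_{5}(P,Q)^(3*3-4*4).
det M = 3*3 - 4*4 = -7 = 3 (mod 5); 3^{-1} = 2 (mod 5).
3-bit Miller (101) on E'/F_{96271181666393} with a'=57387648833211, b'=9016215352552: accumulate tangent/chord ratios at Q'+S and P'+S'.
So e_{5}(P',Q') = 39194458481969 + 20815739955289*t + 75679200596678*t^2 + 30353535838449*t^3.
Hence e(P,Q) = 59087944524803 + 6525828601924*t + 63864137792509*t^2 + 93578300816262*t^3 in F_{96271181666393^4}^*.

59087944524803 + 6525828601924*t + 63864137792509*t^2 + 93578300816262*t^3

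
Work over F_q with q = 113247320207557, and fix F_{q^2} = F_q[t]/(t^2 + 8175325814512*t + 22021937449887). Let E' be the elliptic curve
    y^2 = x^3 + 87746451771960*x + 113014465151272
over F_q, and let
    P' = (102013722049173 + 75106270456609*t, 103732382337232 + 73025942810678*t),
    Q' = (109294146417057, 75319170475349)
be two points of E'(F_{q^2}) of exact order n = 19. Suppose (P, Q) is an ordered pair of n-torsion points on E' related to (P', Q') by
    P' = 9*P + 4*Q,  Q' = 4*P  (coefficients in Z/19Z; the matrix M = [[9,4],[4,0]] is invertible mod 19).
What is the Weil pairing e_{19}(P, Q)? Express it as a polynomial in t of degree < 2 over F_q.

107308602437096 + 48251731405247*t

Alternating bilinearity on E[19] (values in mu_{19} in F_{113247320207557^2}) gives e(P',Q') = e(P,Q)^det(M).
det(M) mod 19 = 3; its inverse in (Z/19)^* is 13 (check: 3*13 mod 19 = 1).
Run Miller on y^2=x^3+87746451771960*x+113014465151272 over F_{113247320207557}: ladder 10011 (5 bits); e = f_P(D_Q)/f_Q(D_P).
So e_{19}(P',Q') = 46988412964214 + 104606168952438*t.
(46988412964214 + 104606168952438*t)^{13} mod (113247320207557,f) = 107308602437096 + 48251731405247*t.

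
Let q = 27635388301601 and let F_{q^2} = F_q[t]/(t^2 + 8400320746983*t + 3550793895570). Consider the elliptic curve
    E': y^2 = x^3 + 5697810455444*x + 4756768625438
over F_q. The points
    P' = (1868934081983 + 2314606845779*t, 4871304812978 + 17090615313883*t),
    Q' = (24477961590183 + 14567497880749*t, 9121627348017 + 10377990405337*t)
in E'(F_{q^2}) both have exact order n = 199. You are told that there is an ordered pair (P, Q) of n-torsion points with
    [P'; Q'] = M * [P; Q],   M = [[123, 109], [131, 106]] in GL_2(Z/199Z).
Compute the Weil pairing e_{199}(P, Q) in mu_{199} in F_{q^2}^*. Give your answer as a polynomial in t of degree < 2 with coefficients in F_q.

6671441101902 + 1649893917771*t

Since e_{199}(P,P)=e_{199}(Q,Q)=1 and e_{199}(Q,P)=e_{199}(P,Q)^{-1}, expanding e_{199}(123*P + 109*Q,131*P + 106*Q) leaves e(P,Q)^det(M).
123*106 - 109*131 = -1241; reduced mod 199: det = 152, inverse 127.
Run Miller on y^2=x^3+5697810455444*x+4756768625438 over F_{27635388301601}: ladder 11000111 (8 bits); e = f_P(D_Q)/f_Q(D_P).
So e_{199}(P',Q') = 24756597906926 + 11647741166055*t.
Raise to 127: e(P,Q) = 6671441101902 + 1649893917771*t in mu_{199}.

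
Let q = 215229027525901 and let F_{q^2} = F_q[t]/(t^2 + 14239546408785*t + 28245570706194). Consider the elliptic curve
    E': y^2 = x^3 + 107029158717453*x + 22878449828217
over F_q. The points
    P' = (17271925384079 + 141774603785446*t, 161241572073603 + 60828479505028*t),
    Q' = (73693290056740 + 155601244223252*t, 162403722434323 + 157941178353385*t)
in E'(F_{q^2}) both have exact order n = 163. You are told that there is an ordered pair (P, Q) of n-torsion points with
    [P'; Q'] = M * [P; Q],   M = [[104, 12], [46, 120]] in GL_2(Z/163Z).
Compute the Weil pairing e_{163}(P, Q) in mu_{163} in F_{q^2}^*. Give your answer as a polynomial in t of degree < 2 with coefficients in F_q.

56454942664814 + 185448007743241*t

Since e_{163}(P,P)=e_{163}(Q,Q)=1 and e_{163}(Q,P)=e_{163}(P,Q)^{-1}, expanding e_{163}(104*P + 12*Q,46*P + 120*Q) leaves e(P,Q)^det(M).
104*120 - 12*46 = 11928; reduced mod 163: det = 29, inverse 45.
Double-and-add over 10100011: 8-1 doublings, 4-1 additions; each step l_{T,T}/v_{2T} or l_{T,P'}/v at Q'+S for random S.
e_{163}(P',Q') = 198249474641862 + 104455725240081*t.
(198249474641862 + 104455725240081*t)^{45} mod (215229027525901,f) = 56454942664814 + 185448007743241*t.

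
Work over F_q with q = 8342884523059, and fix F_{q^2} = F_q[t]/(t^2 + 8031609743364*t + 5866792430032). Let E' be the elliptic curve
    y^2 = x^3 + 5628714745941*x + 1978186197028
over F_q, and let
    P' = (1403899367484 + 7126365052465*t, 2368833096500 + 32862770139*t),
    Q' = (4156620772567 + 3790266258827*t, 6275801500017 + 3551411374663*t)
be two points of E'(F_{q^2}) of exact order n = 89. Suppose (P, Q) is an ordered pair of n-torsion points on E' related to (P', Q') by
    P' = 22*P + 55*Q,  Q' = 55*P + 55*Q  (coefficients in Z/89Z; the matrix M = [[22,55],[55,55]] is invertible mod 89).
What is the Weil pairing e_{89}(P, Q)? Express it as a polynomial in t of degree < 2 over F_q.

e_{89} is bilinear + alternating on E[89], so e_{89}(22*P + 55*Q, 55*P + 55*Q) = e_{89}(P,Q)^(22*55-55*55).
det M = 22*55 - 55*55 = -1815 = 54 (mod 89); 54^{-1} = 61 (mod 89).
Run Miller on y^2=x^3+5628714745941*x+1978186197028 over F_{8342884523059}: ladder 1011001 (7 bits); e = f_P(D_Q)/f_Q(D_P).
The quotient is 1273578870920 + 5724117948093*t.
Finally e_{89}(P,Q) = 6442216811640 + 2800025216430*t.

6442216811640 + 2800025216430*t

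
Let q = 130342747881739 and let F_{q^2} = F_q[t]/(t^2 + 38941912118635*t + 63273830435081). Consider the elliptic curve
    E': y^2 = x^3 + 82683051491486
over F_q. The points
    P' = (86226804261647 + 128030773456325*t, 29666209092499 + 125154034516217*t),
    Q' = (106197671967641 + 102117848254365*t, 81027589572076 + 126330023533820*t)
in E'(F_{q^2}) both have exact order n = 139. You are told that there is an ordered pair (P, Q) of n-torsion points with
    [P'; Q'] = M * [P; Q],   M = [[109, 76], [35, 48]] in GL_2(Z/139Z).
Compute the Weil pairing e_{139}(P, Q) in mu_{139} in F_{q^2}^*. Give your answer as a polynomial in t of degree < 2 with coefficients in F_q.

86300835213290 + 38129922900167*t

e_{139}(aP+bQ,cP+dQ) = e_{139}(P,Q)^(ad-bc); with (a,b,c,d)=(109,76,35,48) this gives the det-139 law.
Hence e(P,Q) = e(P',Q')^{2} where 2 = 70^{-1} mod 139.
8-bit Miller (10001011) on E'/F_{130342747881739} with a'=0, b'=82683051491486: accumulate tangent/chord ratios at Q'+S and P'+S'.
The quotient is 126854038723438 + 54716741043013*t.
Finally e_{139}(P,Q) = 86300835213290 + 38129922900167*t.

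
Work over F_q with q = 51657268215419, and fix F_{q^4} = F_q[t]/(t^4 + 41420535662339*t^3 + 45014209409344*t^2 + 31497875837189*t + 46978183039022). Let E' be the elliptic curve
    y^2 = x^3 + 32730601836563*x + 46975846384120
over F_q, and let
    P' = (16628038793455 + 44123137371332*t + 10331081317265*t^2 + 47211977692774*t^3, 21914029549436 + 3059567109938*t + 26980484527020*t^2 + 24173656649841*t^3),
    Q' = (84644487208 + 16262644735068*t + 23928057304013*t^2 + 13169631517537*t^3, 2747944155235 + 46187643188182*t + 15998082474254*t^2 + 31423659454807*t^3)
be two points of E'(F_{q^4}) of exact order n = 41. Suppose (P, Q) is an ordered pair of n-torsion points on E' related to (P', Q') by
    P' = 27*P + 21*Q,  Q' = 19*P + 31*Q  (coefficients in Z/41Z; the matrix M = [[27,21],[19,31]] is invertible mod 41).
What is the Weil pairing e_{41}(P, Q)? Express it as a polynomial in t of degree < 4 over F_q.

e_{41} is bilinear + alternating on E[41], so e_{41}(27*P + 21*Q, 19*P + 31*Q) = e_{41}(P,Q)^(27*31-21*19).
Inverting 28 mod 41: 22. Thus e_{41}(P,Q) = e(P',Q')^{22}.
Build f_{41,P'} and f_{41,Q'} via the 6-bit ladder of 41=101001_2; evaluate at shifted divisors; quotient in F_{51657268215419^4}.
f_P(D_Q)/f_Q(D_P) = 18564989154396 + 47990446761829*t + 21600416486232*t^2 + 32089219767958*t^3.
Finally e_{41}(P,Q) = 15553007728611 + 21712846875132*t + 22038893589876*t^2 + 48325631765885*t^3.

15553007728611 + 21712846875132*t + 22038893589876*t^2 + 48325631765885*t^3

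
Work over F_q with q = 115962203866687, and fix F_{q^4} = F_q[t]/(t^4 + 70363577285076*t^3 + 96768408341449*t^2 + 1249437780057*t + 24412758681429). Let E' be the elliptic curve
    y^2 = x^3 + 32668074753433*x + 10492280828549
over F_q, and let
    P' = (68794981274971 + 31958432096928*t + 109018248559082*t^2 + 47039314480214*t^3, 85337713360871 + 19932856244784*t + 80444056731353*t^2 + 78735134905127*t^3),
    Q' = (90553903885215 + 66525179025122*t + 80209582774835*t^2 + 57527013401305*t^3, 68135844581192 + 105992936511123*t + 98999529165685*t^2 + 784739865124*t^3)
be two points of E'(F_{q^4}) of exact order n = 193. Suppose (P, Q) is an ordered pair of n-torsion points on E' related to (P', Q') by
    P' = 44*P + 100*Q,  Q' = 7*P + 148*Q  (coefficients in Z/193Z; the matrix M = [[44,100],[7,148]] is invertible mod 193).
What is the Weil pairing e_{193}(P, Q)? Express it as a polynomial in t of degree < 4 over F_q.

Alternating bilinearity on E[193] (values in mu_{193} in F_{115962203866687^4}) gives e(P',Q') = e(P,Q)^det(M).
Hence e(P,Q) = e(P',Q')^{79} where 79 = 22^{-1} mod 193.
Run Miller on y^2=x^3+32668074753433*x+10492280828549 over F_{115962203866687}: ladder 11000001 (8 bits); e = f_P(D_Q)/f_Q(D_P).
Result: e(P',Q') = 54541575113150 + 17291650733175*t + 56544861181582*t^2 + 51746911481138*t^3.
e_{193}(P,Q) = (54541575113150 + 17291650733175*t + 56544861181582*t^2 + 51746911481138*t^3)^{79} = 6071648196690 + 46221020300210*t + 76398256687404*t^2 + 101556307583768*t^3.

6071648196690 + 46221020300210*t + 76398256687404*t^2 + 101556307583768*t^3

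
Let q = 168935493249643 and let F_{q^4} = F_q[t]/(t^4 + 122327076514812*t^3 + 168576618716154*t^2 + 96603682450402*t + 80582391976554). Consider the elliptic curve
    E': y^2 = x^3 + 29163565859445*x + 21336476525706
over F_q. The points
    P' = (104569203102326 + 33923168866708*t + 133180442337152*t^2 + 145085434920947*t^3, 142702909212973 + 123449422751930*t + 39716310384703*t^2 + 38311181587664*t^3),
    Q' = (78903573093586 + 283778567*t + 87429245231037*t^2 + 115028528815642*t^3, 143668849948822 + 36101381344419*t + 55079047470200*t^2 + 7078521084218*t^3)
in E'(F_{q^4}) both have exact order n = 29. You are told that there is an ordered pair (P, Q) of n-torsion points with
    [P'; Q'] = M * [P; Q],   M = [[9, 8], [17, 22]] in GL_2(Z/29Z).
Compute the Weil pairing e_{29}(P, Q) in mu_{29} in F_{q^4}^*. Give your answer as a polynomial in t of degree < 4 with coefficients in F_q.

129167988807454 + 157066680345891*t + 157350567443208*t^2 + 29301199277931*t^3

Since e_{29}(P,P)=e_{29}(Q,Q)=1 and e_{29}(Q,P)=e_{29}(P,Q)^{-1}, expanding e_{29}(9*P + 8*Q,17*P + 22*Q) leaves e(P,Q)^det(M).
Inverting 4 mod 29: 22. Thus e_{29}(P,Q) = e(P',Q')^{22}.
Run Miller on y^2=x^3+29163565859445*x+21336476525706 over F_{168935493249643}: ladder 11101 (5 bits); e = f_P(D_Q)/f_Q(D_P).
The quotient is 145080071872114 + 22925949351397*t + 111177286532296*t^2 + 158708673234794*t^3.
Hence e(P,Q) = 129167988807454 + 157066680345891*t + 157350567443208*t^2 + 29301199277931*t^3 in F_{168935493249643^4}^*.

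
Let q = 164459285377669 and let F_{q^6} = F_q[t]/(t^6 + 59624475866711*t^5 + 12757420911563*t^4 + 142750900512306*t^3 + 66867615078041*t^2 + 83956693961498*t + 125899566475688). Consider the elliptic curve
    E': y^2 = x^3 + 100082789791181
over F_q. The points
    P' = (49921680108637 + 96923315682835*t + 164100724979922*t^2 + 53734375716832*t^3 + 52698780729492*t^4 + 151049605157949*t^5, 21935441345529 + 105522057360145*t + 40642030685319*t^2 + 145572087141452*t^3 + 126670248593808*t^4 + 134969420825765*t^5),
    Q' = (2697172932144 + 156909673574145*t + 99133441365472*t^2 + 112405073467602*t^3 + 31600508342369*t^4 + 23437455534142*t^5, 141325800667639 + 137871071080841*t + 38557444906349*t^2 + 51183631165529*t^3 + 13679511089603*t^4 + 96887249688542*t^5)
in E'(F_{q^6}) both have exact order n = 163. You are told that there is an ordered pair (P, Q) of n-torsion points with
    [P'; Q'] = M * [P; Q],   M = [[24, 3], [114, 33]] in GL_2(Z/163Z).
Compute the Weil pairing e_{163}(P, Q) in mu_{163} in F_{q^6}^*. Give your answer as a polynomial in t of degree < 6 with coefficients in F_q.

e_{163}(aP+bQ,cP+dQ) = e_{163}(P,Q)^(ad-bc); with (a,b,c,d)=(24,3,114,33) this gives the det-163 law.
Inverting 124 mod 163: 117. Thus e_{163}(P,Q) = e(P',Q')^{117}.
n = 163 = (10100011)_2 (8 bits, wt 4); accumulate f_{163,P'}(Q'+S)/f_{163,P'}(S) along the 7-step ladder.
f_P(D_Q)/f_Q(D_P) = 149167509441036 + 96409026289756*t + 141185493691255*t^2 + 49354992029498*t^3 + 49406839897236*t^4 + 93194508990537*t^5.
Raise to 117: e(P,Q) = 28351976025642 + 5390881373626*t + 99079225066001*t^2 + 90244061385317*t^3 + 110206234942437*t^4 + 26365388016016*t^5 in mu_{163}.

28351976025642 + 5390881373626*t + 99079225066001*t^2 + 90244061385317*t^3 + 110206234942437*t^4 + 26365388016016*t^5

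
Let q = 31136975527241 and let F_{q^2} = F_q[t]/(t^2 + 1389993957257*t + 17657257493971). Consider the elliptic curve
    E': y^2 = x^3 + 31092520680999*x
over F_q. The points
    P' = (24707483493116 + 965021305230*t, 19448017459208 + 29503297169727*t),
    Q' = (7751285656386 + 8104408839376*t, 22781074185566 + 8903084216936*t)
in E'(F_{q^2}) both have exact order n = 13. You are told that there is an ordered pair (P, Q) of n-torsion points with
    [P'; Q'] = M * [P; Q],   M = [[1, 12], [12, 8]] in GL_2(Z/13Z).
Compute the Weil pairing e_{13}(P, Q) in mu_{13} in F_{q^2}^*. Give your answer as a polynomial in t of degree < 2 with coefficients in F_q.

10949046530313 + 26062121875679*t

The 13-Weil pairing on E[13] over F_{31136975527241} is alternating-bilinear: e_{13}(P',Q') = e_{13}(P,Q)^det(M).
Inverting 7 mod 13: 2. Thus e_{13}(P,Q) = e(P',Q')^{2}.
Double-and-add over 1101: 4-1 doublings, 3-1 additions; each step l_{T,T}/v_{2T} or l_{T,P'}/v at Q'+S for random S.
The quotient is 17773017266871 + 17706731785999*t.
Finally e_{13}(P,Q) = 10949046530313 + 26062121875679*t.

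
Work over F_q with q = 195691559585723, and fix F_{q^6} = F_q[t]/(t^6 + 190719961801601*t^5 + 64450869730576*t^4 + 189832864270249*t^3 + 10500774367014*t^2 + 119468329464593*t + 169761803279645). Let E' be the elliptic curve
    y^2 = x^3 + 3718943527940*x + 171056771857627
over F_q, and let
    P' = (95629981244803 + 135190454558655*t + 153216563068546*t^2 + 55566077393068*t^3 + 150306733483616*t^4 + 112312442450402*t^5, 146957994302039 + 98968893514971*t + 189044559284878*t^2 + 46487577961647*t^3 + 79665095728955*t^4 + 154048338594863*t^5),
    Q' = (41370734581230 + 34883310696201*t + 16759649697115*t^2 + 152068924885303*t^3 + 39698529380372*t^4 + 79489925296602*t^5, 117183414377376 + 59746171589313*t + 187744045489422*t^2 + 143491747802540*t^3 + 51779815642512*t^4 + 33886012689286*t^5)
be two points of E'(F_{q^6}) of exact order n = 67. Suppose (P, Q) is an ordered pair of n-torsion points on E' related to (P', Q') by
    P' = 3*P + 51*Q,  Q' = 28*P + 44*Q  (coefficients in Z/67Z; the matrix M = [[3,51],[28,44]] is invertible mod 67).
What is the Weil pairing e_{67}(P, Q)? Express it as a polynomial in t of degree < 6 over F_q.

Alternating bilinearity on E[67] (values in mu_{67} in F_{195691559585723^6}) gives e(P',Q') = e(P,Q)^det(M).
det M = 3*44 - 51*28 = -1296 = 44 (mod 67); 44^{-1} = 32 (mod 67).
7-bit Miller (1000011) on E'/F_{195691559585723} with a'=3718943527940, b'=171056771857627: accumulate tangent/chord ratios at Q'+S and P'+S'.
Miller gives e_{67}(P',Q') = 51194526023578 + 30563858781302*t + 22347507466125*t^2 + 113783083185806*t^3 + 33764812137831*t^4 + 68919893664824*t^5 in F_{195691559585723^6}.
e_{67}(P,Q) = (51194526023578 + 30563858781302*t + 22347507466125*t^2 + 113783083185806*t^3 + 33764812137831*t^4 + 68919893664824*t^5)^{32} = 9046228631863 + 160014707181403*t + 46629156627273*t^2 + 169416919549005*t^3 + 71079537058547*t^4 + 50132640535655*t^5.

9046228631863 + 160014707181403*t + 46629156627273*t^2 + 169416919549005*t^3 + 71079537058547*t^4 + 50132640535655*t^5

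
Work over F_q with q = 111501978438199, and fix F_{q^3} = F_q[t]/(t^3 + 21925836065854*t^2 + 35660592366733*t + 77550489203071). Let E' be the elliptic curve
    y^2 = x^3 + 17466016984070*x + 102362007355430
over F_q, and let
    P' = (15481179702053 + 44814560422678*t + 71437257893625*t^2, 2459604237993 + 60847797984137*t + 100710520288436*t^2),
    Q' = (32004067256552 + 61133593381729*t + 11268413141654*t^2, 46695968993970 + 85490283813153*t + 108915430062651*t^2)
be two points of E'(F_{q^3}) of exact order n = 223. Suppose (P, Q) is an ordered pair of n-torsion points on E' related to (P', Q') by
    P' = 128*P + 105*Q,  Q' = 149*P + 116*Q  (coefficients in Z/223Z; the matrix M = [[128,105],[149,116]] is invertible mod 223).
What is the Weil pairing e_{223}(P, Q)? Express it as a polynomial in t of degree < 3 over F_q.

79836071808434 + 91014881995533*t + 57610389044373*t^2

Alternating bilinearity on E[223] (values in mu_{223} in F_{111501978438199^3}) gives e(P',Q') = e(P,Q)^det(M).
So e_{223}(P,Q) = e_{223}(P',Q')^{54}, since 95*54 = 1 mod 223.
8-bit Miller (11011111) on E'/F_{111501978438199} with a'=17466016984070, b'=102362007355430: accumulate tangent/chord ratios at Q'+S and P'+S'.
f_P(D_Q)/f_Q(D_P) = 67206327210093 + 37603292649915*t + 29574584944623*t^2.
e_{223}(P,Q) = (67206327210093 + 37603292649915*t + 29574584944623*t^2)^{54} = 79836071808434 + 91014881995533*t + 57610389044373*t^2.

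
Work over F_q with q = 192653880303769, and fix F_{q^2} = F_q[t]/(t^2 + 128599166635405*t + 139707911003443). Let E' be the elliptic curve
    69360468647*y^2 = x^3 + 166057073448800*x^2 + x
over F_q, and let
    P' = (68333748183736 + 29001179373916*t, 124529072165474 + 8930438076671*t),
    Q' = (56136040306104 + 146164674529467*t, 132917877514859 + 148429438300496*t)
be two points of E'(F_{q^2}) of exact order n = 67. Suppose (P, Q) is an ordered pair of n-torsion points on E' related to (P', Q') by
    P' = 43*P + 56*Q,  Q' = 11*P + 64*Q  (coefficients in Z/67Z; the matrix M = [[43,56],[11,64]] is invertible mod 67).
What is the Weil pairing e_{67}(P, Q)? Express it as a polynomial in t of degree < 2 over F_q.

15974219924927 + 151907508411649*t

e_{67}(aP+bQ,cP+dQ) = e_{67}(P,Q)^(ad-bc); with (a,b,c,d)=(43,56,11,64) this gives the det-67 law.
So e_{67}(P,Q) = e_{67}(P',Q')^{25}, since 59*25 = 1 mod 67.
Set x_W=75880072667087*u+79345478851998, y_W=75880072667087*v; then E': y_W^2=x_W^3+48562287454411*x_W+183139085915131.
n = 67 = (1000011)_2 (7 bits, wt 3); accumulate f_{67,P'}(Q'+S)/f_{67,P'}(S) along the 6-step ladder.
So e_{67}(P',Q') = 129368776184073 + 58361008468871*t.
e_{67}(P,Q) = (129368776184073 + 58361008468871*t)^{25} = 15974219924927 + 151907508411649*t.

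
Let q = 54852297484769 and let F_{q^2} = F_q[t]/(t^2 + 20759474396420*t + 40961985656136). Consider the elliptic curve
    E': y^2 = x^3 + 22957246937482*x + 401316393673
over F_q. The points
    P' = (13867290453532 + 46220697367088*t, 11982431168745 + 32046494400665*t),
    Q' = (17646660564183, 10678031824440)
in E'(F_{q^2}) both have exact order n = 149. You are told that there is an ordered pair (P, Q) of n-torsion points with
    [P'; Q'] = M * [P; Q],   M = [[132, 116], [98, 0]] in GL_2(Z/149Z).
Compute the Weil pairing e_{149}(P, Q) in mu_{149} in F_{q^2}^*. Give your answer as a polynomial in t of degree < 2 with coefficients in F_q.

Under M = [[132,116],[98,0]] in GL_2(Z/149), e_{149}(P',Q') = e_{149}(P,Q)^(132*0-116*98 mod 149).
So e_{149}(P,Q) = e_{149}(P',Q')^{44}, since 105*44 = 1 mod 149.
8-bit Miller (10010101) on E'/F_{54852297484769} with a'=22957246937482, b'=401316393673: accumulate tangent/chord ratios at Q'+S and P'+S'.
So e_{149}(P',Q') = 4669434576497 + 24973115716910*t.
Thus e_{149}(P,Q) = 25923898136415 + 50913537586592*t.

25923898136415 + 50913537586592*t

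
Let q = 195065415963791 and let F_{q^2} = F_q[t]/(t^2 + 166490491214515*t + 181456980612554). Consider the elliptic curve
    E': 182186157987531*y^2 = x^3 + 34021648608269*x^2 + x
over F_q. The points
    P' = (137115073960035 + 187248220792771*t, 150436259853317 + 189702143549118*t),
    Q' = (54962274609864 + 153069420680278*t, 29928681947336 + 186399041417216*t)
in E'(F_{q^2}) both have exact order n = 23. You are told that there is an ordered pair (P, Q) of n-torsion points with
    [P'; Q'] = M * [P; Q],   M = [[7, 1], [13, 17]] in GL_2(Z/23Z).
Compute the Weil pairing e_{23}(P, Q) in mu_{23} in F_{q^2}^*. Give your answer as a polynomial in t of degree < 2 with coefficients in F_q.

Under M = [[7,1],[13,17]] in GL_2(Z/23), e_{23}(P',Q') = e_{23}(P,Q)^(7*17-1*13 mod 23).
Inverting 14 mod 23: 5. Thus e_{23}(P,Q) = e(P',Q')^{5}.
Undo Montgomery via alpha=127950226719042, beta=45801513458753: (a',b')=(97925269635606,24753533263978) over F_{195065415963791}.
Miller loop for e_{23} over F_{195065415963791^2}: bits of 23 = 10111; 4 double steps + 3 add steps, l/v at each.
f_P(D_Q)/f_Q(D_P) = 120327193390227 + 93676882685644*t.
Hence e(P,Q) = 112614241781196 + 110391697342838*t in F_{195065415963791^2}^*.

112614241781196 + 110391697342838*t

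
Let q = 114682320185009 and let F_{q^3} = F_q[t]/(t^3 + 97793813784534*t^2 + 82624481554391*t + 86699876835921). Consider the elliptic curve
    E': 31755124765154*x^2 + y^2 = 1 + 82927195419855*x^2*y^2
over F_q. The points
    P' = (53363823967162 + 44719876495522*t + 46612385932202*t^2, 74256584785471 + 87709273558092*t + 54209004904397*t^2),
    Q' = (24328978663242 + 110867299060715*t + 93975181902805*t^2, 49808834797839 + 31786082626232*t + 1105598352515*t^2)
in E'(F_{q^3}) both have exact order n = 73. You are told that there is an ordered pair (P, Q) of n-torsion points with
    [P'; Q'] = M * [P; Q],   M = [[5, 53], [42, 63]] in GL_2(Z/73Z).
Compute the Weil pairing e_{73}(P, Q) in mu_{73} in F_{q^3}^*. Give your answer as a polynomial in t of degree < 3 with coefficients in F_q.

e_{73} is bilinear + alternating on E[73], so e_{73}(5*P + 53*Q, 42*P + 63*Q) = e_{73}(P,Q)^(5*63-53*42).
5*63 - 53*42 = -1911; reduced mod 73: det = 60, inverse 28.
Edwards a_E,d_E -> Montgomery A=0,B=82818330648956 -> Weierstrass 39535447015480,0 via alpha=0,beta=15877562382577.
7-bit Miller (1001001) on E'/F_{114682320185009} with a'=39535447015480, b'=0: accumulate tangent/chord ratios at Q'+S and P'+S'.
e_{73}(P',Q') = 63015246161107 + 17375430677995*t + 47457623055935*t^2.
Hence e(P,Q) = 110432222008238 + 93564393952918*t + 114329281038080*t^2 in F_{114682320185009^3}^*.

110432222008238 + 93564393952918*t + 114329281038080*t^2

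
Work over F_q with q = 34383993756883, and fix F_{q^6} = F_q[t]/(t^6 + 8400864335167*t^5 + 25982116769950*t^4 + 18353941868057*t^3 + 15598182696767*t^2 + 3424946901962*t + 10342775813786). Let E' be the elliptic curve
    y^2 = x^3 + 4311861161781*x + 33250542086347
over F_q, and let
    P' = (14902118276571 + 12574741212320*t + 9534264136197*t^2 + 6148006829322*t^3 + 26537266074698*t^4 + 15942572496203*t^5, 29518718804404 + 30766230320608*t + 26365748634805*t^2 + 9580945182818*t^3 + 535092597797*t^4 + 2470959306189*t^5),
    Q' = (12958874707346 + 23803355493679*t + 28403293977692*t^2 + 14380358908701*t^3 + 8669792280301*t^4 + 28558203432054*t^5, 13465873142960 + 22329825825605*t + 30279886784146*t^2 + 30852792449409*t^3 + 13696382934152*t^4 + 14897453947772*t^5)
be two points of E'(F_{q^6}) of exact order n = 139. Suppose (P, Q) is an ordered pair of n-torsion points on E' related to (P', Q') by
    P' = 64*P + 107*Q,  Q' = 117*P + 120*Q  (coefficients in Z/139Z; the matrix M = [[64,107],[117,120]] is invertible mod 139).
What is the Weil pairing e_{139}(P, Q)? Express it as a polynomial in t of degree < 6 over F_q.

Under M = [[64,107],[117,120]] in GL_2(Z/139), e_{139}(P',Q') = e_{139}(P,Q)^(64*120-107*117 mod 139).
So e_{139}(P,Q) = e_{139}(P',Q')^{123}, since 26*123 = 1 mod 139.
Double-and-add over 10001011: 8-1 doublings, 4-1 additions; each step l_{T,T}/v_{2T} or l_{T,P'}/v at Q'+S for random S.
So e_{139}(P',Q') = 7257364785749 + 16291140778323*t + 24146105415705*t^2 + 8250413230316*t^3 + 1953768488886*t^4 + 634493821750*t^5.
Hence e(P,Q) = 30723996531066 + 6650187829391*t + 10010692852110*t^2 + 25826016458215*t^3 + 20028964818908*t^4 + 8047721217919*t^5 in F_{34383993756883^6}^*.

30723996531066 + 6650187829391*t + 10010692852110*t^2 + 25826016458215*t^3 + 20028964818908*t^4 + 8047721217919*t^5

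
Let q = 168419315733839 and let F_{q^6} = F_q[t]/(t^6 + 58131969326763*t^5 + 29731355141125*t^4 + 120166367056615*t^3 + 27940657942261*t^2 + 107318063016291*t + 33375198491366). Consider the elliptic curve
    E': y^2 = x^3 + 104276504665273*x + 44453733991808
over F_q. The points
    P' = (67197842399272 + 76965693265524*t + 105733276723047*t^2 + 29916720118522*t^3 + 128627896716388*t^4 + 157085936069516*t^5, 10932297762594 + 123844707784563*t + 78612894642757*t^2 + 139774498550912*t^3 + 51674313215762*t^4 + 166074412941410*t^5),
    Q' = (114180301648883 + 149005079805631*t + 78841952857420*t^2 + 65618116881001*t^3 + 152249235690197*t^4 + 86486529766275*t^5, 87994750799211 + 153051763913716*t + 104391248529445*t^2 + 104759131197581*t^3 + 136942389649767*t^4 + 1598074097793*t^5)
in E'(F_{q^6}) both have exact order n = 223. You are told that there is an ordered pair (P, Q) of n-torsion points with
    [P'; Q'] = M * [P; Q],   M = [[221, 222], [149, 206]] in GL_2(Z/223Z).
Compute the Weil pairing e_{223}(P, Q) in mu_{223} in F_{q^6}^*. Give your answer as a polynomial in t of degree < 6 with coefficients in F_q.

133633840376737 + 96035068081280*t + 135148014089067*t^2 + 56357071098987*t^3 + 164938392371150*t^4 + 70027946382681*t^5

e_{223}(aP+bQ,cP+dQ) = e_{223}(P,Q)^(ad-bc); with (a,b,c,d)=(221,222,149,206) this gives the det-223 law.
So e_{223}(P,Q) = e_{223}(P',Q')^{39}, since 183*39 = 1 mod 223.
Run Miller on y^2=x^3+104276504665273*x+44453733991808 over F_{168419315733839}: ladder 11011111 (8 bits); e = f_P(D_Q)/f_Q(D_P).
So e_{223}(P',Q') = 123838592633627 + 146471732384722*t + 10192577527683*t^2 + 38682896577811*t^3 + 162983044372702*t^4 + 128661099722378*t^5.
e_{223}(P,Q) = (123838592633627 + 146471732384722*t + 10192577527683*t^2 + 38682896577811*t^3 + 162983044372702*t^4 + 128661099722378*t^5)^{39} = 133633840376737 + 96035068081280*t + 135148014089067*t^2 + 56357071098987*t^3 + 164938392371150*t^4 + 70027946382681*t^5.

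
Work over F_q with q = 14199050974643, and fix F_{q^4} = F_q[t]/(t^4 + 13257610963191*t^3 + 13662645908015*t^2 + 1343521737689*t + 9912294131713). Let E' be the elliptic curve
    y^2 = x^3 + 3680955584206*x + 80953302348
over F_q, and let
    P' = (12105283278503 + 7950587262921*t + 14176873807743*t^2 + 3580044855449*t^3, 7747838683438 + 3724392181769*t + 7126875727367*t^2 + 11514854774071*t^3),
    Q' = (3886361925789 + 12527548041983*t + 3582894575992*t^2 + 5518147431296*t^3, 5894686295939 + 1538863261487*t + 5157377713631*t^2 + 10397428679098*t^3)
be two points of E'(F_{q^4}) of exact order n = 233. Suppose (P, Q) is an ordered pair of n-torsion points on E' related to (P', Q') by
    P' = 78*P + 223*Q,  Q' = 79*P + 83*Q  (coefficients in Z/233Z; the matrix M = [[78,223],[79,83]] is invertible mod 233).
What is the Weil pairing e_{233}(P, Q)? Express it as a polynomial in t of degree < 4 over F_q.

8559135983813 + 12755884930917*t + 5416840896328*t^2 + 3611873842302*t^3

The 233-Weil pairing on E[233] over F_{14199050974643} is alternating-bilinear: e_{233}(P',Q') = e_{233}(P,Q)^det(M).
Hence e(P,Q) = e(P',Q')^{108} where 108 = 41^{-1} mod 233.
8-bit Miller (11101001) on E'/F_{14199050974643} with a'=3680955584206, b'=80953302348: accumulate tangent/chord ratios at Q'+S and P'+S'.
f_P(D_Q)/f_Q(D_P) = 12238715161276 + 12075902732771*t + 5680517306162*t^2 + 530665728172*t^3.
Raise to 108: e(P,Q) = 8559135983813 + 12755884930917*t + 5416840896328*t^2 + 3611873842302*t^3 in mu_{233}.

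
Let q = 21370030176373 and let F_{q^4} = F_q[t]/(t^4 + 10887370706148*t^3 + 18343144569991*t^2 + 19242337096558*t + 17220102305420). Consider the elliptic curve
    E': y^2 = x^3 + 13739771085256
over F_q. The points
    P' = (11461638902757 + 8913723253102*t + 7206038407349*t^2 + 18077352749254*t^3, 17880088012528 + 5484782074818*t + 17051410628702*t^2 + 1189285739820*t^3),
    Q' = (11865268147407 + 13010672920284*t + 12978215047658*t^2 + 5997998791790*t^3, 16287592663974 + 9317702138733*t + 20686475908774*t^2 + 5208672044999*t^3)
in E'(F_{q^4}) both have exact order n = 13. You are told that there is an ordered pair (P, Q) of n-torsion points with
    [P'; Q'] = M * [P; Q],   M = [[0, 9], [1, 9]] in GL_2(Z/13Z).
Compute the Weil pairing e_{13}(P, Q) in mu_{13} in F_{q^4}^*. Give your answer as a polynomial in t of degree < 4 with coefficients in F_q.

e_{13} is bilinear + alternating on E[13], so e_{13}(9*Q, 1*P + 9*Q) = e_{13}(P,Q)^(0*9-9*1).
So e_{13}(P,Q) = e_{13}(P',Q')^{10}, since 4*10 = 1 mod 13.
n = 13 = (1101)_2 (4 bits, wt 3); accumulate f_{13,P'}(Q'+S)/f_{13,P'}(S) along the 3-step ladder.
Result: e(P',Q') = 9501649852151 + 7186075862519*t + 1041686049945*t^2 + 14358443328442*t^3.
e_{13}(P,Q) = (9501649852151 + 7186075862519*t + 1041686049945*t^2 + 14358443328442*t^3)^{10} = 4040739173424 + 7422733811507*t + 3129844234271*t^2 + 9542647976503*t^3.

4040739173424 + 7422733811507*t + 3129844234271*t^2 + 9542647976503*t^3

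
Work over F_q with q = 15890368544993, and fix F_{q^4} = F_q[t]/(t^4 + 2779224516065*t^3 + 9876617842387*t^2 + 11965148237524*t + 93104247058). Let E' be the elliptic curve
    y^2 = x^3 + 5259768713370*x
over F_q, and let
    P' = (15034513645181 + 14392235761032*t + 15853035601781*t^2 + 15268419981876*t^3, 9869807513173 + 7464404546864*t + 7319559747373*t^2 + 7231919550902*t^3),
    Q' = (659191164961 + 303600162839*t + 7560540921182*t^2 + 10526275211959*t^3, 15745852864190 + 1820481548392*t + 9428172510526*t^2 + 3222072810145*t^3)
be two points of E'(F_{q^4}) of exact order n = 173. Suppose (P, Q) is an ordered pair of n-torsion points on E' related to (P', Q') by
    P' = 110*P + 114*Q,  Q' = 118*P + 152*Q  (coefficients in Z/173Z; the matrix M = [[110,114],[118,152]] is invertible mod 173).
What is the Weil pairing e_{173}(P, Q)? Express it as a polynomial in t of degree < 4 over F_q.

2078485707733 + 13220997424630*t + 10014653527297*t^2 + 9012467733156*t^3

e_{173} is bilinear + alternating on E[173], so e_{173}(110*P + 114*Q, 118*P + 152*Q) = e_{173}(P,Q)^(110*152-114*118).
110*152 - 114*118 = 3268; reduced mod 173: det = 154, inverse 91.
Run Miller on y^2=x^3+5259768713370*x over F_{15890368544993}: ladder 10101101 (8 bits); e = f_P(D_Q)/f_Q(D_P).
So e_{173}(P',Q') = 419231499530 + 6462025971567*t + 8197895482498*t^2 + 10990209698694*t^3.
Raise to 91: e(P,Q) = 2078485707733 + 13220997424630*t + 10014653527297*t^2 + 9012467733156*t^3 in mu_{173}.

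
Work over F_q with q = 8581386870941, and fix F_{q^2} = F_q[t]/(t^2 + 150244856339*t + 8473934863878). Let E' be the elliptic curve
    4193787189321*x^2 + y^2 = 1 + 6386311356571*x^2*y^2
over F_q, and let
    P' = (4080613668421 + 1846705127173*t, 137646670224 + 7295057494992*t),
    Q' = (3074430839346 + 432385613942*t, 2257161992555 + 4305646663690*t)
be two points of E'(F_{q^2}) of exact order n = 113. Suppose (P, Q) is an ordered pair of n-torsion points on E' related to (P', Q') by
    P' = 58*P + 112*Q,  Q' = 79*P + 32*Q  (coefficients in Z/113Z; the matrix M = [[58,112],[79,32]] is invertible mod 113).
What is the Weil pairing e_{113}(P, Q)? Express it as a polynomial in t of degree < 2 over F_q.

5915200251204 + 260339945443*t

Under M = [[58,112],[79,32]] in GL_2(Z/113), e_{113}(P',Q') = e_{113}(P,Q)^(58*32-112*79 mod 113).
So e_{113}(P,Q) = e_{113}(P',Q')^{105}, since 14*105 = 1 mod 113.
Map (x,y)_Ed via u=(1+y)/(1-y), v=(1+y)/((1-y)x) to Montgomery A=6977020143791,B=6882563863235; then to (a',b')=(3464035847531,2086252785528).
Miller loop for e_{113} over F_{8581386870941^2}: bits of 113 = 1110001; 6 double steps + 3 add steps, l/v at each.
f_P(D_Q)/f_Q(D_P) = 4438226647347 + 5204325942838*t.
Thus e_{113}(P,Q) = 5915200251204 + 260339945443*t.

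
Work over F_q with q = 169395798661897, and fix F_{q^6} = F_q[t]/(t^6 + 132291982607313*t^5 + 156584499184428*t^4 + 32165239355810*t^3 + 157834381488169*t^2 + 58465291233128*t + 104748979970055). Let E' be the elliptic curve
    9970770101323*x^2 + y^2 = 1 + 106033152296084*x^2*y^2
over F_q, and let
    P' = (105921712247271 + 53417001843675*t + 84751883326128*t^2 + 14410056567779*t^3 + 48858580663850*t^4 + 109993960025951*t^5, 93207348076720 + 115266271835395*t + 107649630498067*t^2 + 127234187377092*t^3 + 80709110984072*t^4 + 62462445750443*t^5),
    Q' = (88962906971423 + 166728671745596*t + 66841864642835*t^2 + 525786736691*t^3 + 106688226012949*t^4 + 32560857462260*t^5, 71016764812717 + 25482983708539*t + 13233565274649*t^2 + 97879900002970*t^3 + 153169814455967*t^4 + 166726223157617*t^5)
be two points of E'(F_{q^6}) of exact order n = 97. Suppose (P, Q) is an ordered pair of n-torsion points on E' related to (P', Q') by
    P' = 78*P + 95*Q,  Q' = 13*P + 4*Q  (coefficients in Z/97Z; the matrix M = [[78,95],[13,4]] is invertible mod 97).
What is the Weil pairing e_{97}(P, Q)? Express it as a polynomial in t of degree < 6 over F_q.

e_{97} is bilinear + alternating on E[97], so e_{97}(78*P + 95*Q, 13*P + 4*Q) = e_{97}(P,Q)^(78*4-95*13).
Inverting 47 mod 97: 64. Thus e_{97}(P,Q) = e(P',Q')^{64}.
Map (x,y)_Ed via u=(1+y)/(1-y), v=(1+y)/((1-y)x) to Montgomery A=15146418151519,B=154277369760886; then to (a',b')=(20919956849850,0).
7-bit Miller (1100001) on E'/F_{169395798661897} with a'=20919956849850, b'=0: accumulate tangent/chord ratios at Q'+S and P'+S'.
The quotient is 68767956854812 + 138905833955708*t + 21985293444340*t^2 + 132797389712174*t^3 + 104703885481956*t^4 + 7488733553143*t^5.
Raise to 64: e(P,Q) = 76710848659636 + 128543458059402*t + 135549339332009*t^2 + 97251418165976*t^3 + 132673500911833*t^4 + 66121518115683*t^5 in mu_{97}.

76710848659636 + 128543458059402*t + 135549339332009*t^2 + 97251418165976*t^3 + 132673500911833*t^4 + 66121518115683*t^5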